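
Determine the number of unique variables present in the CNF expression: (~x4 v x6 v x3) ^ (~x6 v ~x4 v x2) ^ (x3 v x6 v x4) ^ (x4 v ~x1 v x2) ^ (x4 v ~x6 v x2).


Identify each distinct variable in the formula.
Variables found: x1, x2, x3, x4, x6.
Total distinct variables = 5.

5


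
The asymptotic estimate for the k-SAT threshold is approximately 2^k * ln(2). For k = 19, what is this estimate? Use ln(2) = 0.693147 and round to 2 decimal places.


Using the asymptotic formula: threshold ~ 2^k * ln(2).
2^19 = 524288.
524288 * 0.693147 = 363408.65.

363408.65


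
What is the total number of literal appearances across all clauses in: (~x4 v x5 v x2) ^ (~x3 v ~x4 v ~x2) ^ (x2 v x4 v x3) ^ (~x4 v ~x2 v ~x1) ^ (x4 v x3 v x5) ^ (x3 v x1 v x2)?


Clause lengths: 3, 3, 3, 3, 3, 3.
Sum = 3 + 3 + 3 + 3 + 3 + 3 = 18.

18


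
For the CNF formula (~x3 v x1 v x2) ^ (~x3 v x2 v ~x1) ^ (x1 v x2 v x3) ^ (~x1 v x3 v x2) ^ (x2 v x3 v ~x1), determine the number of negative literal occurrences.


Scan each clause for negated literals.
Clause 1: 1 negative; Clause 2: 2 negative; Clause 3: 0 negative; Clause 4: 1 negative; Clause 5: 1 negative.
Total negative literal occurrences = 5.

5


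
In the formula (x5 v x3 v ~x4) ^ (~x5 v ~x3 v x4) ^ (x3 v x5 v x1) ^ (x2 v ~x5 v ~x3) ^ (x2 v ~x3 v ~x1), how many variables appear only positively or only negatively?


A pure literal appears in only one polarity across all clauses.
Pure literals: x2 (positive only).
Count = 1.

1


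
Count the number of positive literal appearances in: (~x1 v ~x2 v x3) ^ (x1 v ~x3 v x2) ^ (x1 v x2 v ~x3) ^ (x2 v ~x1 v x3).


Scan each clause for unnegated literals.
Clause 1: 1 positive; Clause 2: 2 positive; Clause 3: 2 positive; Clause 4: 2 positive.
Total positive literal occurrences = 7.

7


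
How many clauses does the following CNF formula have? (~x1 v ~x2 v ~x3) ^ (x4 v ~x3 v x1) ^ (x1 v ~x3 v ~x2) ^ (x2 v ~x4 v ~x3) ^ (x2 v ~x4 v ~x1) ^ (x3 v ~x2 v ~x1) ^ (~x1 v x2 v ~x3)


Each group enclosed in parentheses joined by ^ is one clause.
Counting the conjuncts: 7 clauses.

7


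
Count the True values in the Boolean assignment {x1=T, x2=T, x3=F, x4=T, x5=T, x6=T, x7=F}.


The weight is the number of variables assigned True.
True variables: x1, x2, x4, x5, x6.
Weight = 5.

5


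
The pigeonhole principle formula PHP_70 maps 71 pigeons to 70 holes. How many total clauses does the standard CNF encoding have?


The PHP encoding has two parts:
1) At-least-one-hole clauses: 71 (one per pigeon, each with 70 literals).
2) At-most-one-pigeon-per-hole clauses: 70 holes * C(71,2) = 70 * 2485 = 173950.
Total clauses = 71 + 173950 = 174021.

174021


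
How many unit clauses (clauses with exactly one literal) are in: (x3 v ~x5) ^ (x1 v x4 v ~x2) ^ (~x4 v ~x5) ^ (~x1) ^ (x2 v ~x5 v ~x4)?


A unit clause contains exactly one literal.
Unit clauses found: (~x1).
Count = 1.

1


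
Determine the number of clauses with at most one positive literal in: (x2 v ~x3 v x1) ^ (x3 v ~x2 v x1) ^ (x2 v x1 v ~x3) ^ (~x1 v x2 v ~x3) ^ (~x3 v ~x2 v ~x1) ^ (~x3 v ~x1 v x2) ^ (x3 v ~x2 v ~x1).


A Horn clause has at most one positive literal.
Clause 1: 2 positive lit(s) -> not Horn
Clause 2: 2 positive lit(s) -> not Horn
Clause 3: 2 positive lit(s) -> not Horn
Clause 4: 1 positive lit(s) -> Horn
Clause 5: 0 positive lit(s) -> Horn
Clause 6: 1 positive lit(s) -> Horn
Clause 7: 1 positive lit(s) -> Horn
Total Horn clauses = 4.

4


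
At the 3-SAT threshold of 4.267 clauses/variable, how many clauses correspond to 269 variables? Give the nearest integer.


The 3-SAT phase transition occurs at approximately 4.267 clauses per variable.
m = 4.267 * 269 = 1147.823.
Rounded to nearest integer: 1148.

1148


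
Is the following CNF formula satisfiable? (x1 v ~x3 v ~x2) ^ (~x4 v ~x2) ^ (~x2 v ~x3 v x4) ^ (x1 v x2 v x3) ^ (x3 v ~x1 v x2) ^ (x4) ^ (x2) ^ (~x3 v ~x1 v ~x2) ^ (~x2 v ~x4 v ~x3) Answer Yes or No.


Check all 16 possible truth assignments.
Number of satisfying assignments found: 0.
The formula is unsatisfiable.

No


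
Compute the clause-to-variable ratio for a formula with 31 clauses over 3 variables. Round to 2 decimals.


Clause-to-variable ratio = clauses / variables.
31 / 3 = 10.33.

10.33


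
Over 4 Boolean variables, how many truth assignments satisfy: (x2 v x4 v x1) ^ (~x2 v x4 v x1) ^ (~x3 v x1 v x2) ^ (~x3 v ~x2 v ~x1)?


Enumerate all 16 truth assignments over 4 variables.
Test each against every clause.
Satisfying assignments found: 9.

9


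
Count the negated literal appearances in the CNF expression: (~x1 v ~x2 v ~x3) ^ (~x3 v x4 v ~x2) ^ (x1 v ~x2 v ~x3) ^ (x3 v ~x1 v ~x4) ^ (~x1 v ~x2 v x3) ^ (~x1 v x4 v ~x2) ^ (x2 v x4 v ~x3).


Scan each clause for negated literals.
Clause 1: 3 negative; Clause 2: 2 negative; Clause 3: 2 negative; Clause 4: 2 negative; Clause 5: 2 negative; Clause 6: 2 negative; Clause 7: 1 negative.
Total negative literal occurrences = 14.

14


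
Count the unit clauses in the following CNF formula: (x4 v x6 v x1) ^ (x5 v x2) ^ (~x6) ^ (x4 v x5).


A unit clause contains exactly one literal.
Unit clauses found: (~x6).
Count = 1.

1


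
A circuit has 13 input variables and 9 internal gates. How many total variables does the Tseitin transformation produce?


The Tseitin transformation introduces one auxiliary variable per gate.
Total variables = inputs + gates = 13 + 9 = 22.

22


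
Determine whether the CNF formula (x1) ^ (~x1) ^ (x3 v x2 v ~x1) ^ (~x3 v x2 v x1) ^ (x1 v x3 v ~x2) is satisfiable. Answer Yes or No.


Check all 8 possible truth assignments.
Number of satisfying assignments found: 0.
The formula is unsatisfiable.

No


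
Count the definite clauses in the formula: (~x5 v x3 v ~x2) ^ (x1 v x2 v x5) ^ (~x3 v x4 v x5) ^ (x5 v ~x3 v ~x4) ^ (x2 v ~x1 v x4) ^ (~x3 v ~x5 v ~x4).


A definite clause has exactly one positive literal.
Clause 1: 1 positive -> definite
Clause 2: 3 positive -> not definite
Clause 3: 2 positive -> not definite
Clause 4: 1 positive -> definite
Clause 5: 2 positive -> not definite
Clause 6: 0 positive -> not definite
Definite clause count = 2.

2


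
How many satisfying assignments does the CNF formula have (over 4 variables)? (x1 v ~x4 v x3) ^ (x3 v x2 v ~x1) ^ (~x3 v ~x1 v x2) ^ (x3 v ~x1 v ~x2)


Enumerate all 16 truth assignments over 4 variables.
Test each against every clause.
Satisfying assignments found: 8.

8


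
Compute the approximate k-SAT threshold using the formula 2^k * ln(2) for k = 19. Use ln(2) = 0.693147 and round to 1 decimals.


Using the asymptotic formula: threshold ~ 2^k * ln(2).
2^19 = 524288.
524288 * 0.693147 = 363408.7.

363408.7


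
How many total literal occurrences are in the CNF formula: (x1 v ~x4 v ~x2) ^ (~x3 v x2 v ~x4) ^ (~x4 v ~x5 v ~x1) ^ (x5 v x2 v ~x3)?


Clause lengths: 3, 3, 3, 3.
Sum = 3 + 3 + 3 + 3 = 12.

12


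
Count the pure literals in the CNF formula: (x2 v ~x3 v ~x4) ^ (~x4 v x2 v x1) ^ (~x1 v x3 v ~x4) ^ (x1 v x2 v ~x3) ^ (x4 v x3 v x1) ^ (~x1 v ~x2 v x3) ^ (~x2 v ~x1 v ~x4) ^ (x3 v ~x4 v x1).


A pure literal appears in only one polarity across all clauses.
No pure literals found.
Count = 0.

0


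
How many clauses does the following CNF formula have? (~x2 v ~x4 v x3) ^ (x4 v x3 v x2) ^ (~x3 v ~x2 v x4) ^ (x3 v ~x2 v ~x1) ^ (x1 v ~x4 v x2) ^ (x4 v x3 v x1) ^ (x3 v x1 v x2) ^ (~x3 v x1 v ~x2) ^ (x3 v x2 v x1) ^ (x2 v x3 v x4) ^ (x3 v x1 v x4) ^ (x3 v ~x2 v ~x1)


Each group enclosed in parentheses joined by ^ is one clause.
Counting the conjuncts: 12 clauses.

12


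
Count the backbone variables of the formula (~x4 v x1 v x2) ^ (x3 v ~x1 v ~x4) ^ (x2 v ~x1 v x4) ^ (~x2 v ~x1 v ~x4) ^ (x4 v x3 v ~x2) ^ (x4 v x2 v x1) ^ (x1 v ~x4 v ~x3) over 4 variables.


Find all satisfying assignments: 4 model(s).
Check which variables have the same value in every model.
No variable is fixed across all models.
Backbone size = 0.

0


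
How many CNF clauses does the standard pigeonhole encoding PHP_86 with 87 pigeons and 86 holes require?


The PHP encoding has two parts:
1) At-least-one-hole clauses: 87 (one per pigeon, each with 86 literals).
2) At-most-one-pigeon-per-hole clauses: 86 holes * C(87,2) = 86 * 3741 = 321726.
Total clauses = 87 + 321726 = 321813.

321813


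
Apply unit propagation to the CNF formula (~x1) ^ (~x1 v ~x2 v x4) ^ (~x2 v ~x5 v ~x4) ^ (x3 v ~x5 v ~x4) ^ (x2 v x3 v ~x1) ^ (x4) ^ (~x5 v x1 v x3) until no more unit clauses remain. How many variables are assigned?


Unit propagation repeatedly assigns the literal in any unit clause, then simplifies.
Assignments in order: x1 = F, x4 = T.
No further unit clauses remain.
Total variables assigned = 2.

2


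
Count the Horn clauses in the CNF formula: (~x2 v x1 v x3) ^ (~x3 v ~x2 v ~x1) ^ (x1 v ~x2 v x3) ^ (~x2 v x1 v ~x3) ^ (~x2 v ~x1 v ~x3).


A Horn clause has at most one positive literal.
Clause 1: 2 positive lit(s) -> not Horn
Clause 2: 0 positive lit(s) -> Horn
Clause 3: 2 positive lit(s) -> not Horn
Clause 4: 1 positive lit(s) -> Horn
Clause 5: 0 positive lit(s) -> Horn
Total Horn clauses = 3.

3


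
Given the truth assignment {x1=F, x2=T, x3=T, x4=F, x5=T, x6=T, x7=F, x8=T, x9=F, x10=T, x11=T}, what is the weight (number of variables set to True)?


The weight is the number of variables assigned True.
True variables: x2, x3, x5, x6, x8, x10, x11.
Weight = 7.

7


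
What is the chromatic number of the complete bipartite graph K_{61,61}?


K_{61,61} is bipartite by definition: the two parts are independent sets, with every edge crossing between them.
Color all vertices in one part with color 1 and all vertices in the other part with color 2.
Since the graph has at least one edge, one color does not suffice.
Chromatic number = 2.

2


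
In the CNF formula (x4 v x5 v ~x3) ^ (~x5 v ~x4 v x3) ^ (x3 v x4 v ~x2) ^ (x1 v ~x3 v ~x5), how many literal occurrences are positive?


Scan each clause for unnegated literals.
Clause 1: 2 positive; Clause 2: 1 positive; Clause 3: 2 positive; Clause 4: 1 positive.
Total positive literal occurrences = 6.

6


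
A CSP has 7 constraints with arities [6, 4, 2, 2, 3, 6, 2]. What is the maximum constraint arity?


The arities are: 6, 4, 2, 2, 3, 6, 2.
Scan for the maximum value.
Maximum arity = 6.

6


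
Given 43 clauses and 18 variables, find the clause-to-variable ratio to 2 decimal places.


Clause-to-variable ratio = clauses / variables.
43 / 18 = 2.39.

2.39


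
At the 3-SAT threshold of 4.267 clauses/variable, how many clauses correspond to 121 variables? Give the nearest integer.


The 3-SAT phase transition occurs at approximately 4.267 clauses per variable.
m = 4.267 * 121 = 516.307.
Rounded to nearest integer: 516.

516


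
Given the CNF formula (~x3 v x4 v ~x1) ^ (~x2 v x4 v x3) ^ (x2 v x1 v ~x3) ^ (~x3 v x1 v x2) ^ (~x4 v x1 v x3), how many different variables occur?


Identify each distinct variable in the formula.
Variables found: x1, x2, x3, x4.
Total distinct variables = 4.

4


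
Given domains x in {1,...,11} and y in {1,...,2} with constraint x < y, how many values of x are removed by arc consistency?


For the constraint x < y, x needs a supporting value in y's domain.
x can be at most 1 (one less than y's maximum).
Valid x values from domain: 1 out of 11.
Pruned = 11 - 1 = 10.

10


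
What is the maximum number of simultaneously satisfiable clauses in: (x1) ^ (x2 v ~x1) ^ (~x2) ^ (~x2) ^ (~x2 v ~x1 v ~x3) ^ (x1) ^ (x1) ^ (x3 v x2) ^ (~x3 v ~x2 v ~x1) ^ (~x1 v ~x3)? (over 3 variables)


Enumerate all 8 truth assignments.
For each, count how many of the 10 clauses are satisfied.
The formula is not fully satisfiable, so the maximum is below 10.
Maximum simultaneously satisfiable clauses = 8.

8


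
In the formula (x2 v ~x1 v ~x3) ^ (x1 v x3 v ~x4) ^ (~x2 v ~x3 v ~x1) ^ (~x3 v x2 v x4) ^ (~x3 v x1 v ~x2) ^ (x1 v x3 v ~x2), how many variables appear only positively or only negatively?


A pure literal appears in only one polarity across all clauses.
No pure literals found.
Count = 0.

0


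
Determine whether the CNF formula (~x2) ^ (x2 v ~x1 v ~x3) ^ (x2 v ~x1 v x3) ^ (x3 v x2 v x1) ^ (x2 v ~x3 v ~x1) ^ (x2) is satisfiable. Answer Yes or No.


Check all 8 possible truth assignments.
Number of satisfying assignments found: 0.
The formula is unsatisfiable.

No


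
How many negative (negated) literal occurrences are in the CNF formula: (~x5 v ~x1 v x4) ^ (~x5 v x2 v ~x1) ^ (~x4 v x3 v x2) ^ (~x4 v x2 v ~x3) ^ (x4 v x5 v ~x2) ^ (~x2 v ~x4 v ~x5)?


Scan each clause for negated literals.
Clause 1: 2 negative; Clause 2: 2 negative; Clause 3: 1 negative; Clause 4: 2 negative; Clause 5: 1 negative; Clause 6: 3 negative.
Total negative literal occurrences = 11.

11


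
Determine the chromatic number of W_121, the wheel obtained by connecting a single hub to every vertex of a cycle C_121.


W_121 consists of the cycle C_121 together with a hub vertex adjacent to every cycle vertex.
The cycle C_121 needs 3 colors (odd cycle -> 3).
The hub is adjacent to every cycle vertex, so it must receive a new color distinct from all of them.
Chromatic number = 3 + 1 = 4.

4


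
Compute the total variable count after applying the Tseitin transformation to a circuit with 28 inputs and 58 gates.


The Tseitin transformation introduces one auxiliary variable per gate.
Total variables = inputs + gates = 28 + 58 = 86.

86


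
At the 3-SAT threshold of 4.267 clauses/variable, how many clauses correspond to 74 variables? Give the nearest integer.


The 3-SAT phase transition occurs at approximately 4.267 clauses per variable.
m = 4.267 * 74 = 315.758.
Rounded to nearest integer: 316.

316


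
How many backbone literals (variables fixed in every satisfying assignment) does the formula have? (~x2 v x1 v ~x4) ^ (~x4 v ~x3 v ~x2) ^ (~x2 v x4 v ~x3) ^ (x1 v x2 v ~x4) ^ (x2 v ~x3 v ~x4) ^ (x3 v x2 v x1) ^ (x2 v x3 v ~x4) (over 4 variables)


Find all satisfying assignments: 6 model(s).
Check which variables have the same value in every model.
No variable is fixed across all models.
Backbone size = 0.

0


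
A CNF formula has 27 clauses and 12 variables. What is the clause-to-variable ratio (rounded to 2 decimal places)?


Clause-to-variable ratio = clauses / variables.
27 / 12 = 2.25.

2.25


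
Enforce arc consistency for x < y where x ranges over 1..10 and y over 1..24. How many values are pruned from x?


For the constraint x < y, x needs a supporting value in y's domain.
x can be at most 23 (one less than y's maximum).
Valid x values from domain: 10 out of 10.
Pruned = 10 - 10 = 0.

0


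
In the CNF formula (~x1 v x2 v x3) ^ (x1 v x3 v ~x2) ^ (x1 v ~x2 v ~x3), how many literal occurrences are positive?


Scan each clause for unnegated literals.
Clause 1: 2 positive; Clause 2: 2 positive; Clause 3: 1 positive.
Total positive literal occurrences = 5.

5


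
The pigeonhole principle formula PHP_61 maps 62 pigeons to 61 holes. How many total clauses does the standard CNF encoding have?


The PHP encoding has two parts:
1) At-least-one-hole clauses: 62 (one per pigeon, each with 61 literals).
2) At-most-one-pigeon-per-hole clauses: 61 holes * C(62,2) = 61 * 1891 = 115351.
Total clauses = 62 + 115351 = 115413.

115413


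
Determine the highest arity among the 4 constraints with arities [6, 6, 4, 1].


The arities are: 6, 6, 4, 1.
Scan for the maximum value.
Maximum arity = 6.

6


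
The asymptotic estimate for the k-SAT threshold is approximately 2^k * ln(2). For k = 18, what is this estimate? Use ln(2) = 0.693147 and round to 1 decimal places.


Using the asymptotic formula: threshold ~ 2^k * ln(2).
2^18 = 262144.
262144 * 0.693147 = 181704.3.

181704.3


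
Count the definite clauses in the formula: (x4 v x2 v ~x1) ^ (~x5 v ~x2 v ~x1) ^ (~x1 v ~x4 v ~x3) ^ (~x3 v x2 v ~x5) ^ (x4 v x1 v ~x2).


A definite clause has exactly one positive literal.
Clause 1: 2 positive -> not definite
Clause 2: 0 positive -> not definite
Clause 3: 0 positive -> not definite
Clause 4: 1 positive -> definite
Clause 5: 2 positive -> not definite
Definite clause count = 1.

1


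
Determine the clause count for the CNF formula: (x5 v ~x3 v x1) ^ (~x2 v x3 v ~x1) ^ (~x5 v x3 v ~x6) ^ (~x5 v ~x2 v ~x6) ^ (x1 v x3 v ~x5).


Each group enclosed in parentheses joined by ^ is one clause.
Counting the conjuncts: 5 clauses.

5


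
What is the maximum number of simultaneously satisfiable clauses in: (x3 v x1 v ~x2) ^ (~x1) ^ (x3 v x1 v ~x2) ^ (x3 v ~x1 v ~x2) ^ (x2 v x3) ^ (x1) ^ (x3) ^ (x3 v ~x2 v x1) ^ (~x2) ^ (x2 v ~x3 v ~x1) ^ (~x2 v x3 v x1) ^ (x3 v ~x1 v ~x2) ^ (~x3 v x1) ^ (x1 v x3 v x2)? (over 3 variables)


Enumerate all 8 truth assignments.
For each, count how many of the 14 clauses are satisfied.
The formula is not fully satisfiable, so the maximum is below 14.
Maximum simultaneously satisfiable clauses = 12.

12


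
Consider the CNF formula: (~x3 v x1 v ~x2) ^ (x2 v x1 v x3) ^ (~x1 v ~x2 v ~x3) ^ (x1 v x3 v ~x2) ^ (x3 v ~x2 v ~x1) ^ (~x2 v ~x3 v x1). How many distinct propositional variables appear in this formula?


Identify each distinct variable in the formula.
Variables found: x1, x2, x3.
Total distinct variables = 3.

3


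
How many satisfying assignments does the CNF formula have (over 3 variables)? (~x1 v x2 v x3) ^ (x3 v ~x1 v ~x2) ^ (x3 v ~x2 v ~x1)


Enumerate all 8 truth assignments over 3 variables.
Test each against every clause.
Satisfying assignments found: 6.

6


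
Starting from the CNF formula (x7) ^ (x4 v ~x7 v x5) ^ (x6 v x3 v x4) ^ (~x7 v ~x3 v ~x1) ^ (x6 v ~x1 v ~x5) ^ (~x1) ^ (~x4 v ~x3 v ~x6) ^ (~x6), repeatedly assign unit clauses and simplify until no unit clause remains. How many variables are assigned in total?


Unit propagation repeatedly assigns the literal in any unit clause, then simplifies.
Assignments in order: x7 = T, x1 = F, x6 = F.
No further unit clauses remain.
Total variables assigned = 3.

3


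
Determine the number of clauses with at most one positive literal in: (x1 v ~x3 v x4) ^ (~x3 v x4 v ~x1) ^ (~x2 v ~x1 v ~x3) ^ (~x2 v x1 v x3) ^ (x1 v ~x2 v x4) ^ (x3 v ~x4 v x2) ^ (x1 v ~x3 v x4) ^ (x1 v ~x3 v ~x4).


A Horn clause has at most one positive literal.
Clause 1: 2 positive lit(s) -> not Horn
Clause 2: 1 positive lit(s) -> Horn
Clause 3: 0 positive lit(s) -> Horn
Clause 4: 2 positive lit(s) -> not Horn
Clause 5: 2 positive lit(s) -> not Horn
Clause 6: 2 positive lit(s) -> not Horn
Clause 7: 2 positive lit(s) -> not Horn
Clause 8: 1 positive lit(s) -> Horn
Total Horn clauses = 3.

3


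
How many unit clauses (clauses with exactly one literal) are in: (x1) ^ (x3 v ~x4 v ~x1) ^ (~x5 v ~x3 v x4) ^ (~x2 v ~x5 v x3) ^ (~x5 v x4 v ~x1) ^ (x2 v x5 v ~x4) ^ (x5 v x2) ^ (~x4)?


A unit clause contains exactly one literal.
Unit clauses found: (x1), (~x4).
Count = 2.

2


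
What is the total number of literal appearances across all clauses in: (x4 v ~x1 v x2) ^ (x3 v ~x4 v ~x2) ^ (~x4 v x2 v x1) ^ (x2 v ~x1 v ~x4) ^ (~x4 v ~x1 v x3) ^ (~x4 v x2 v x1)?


Clause lengths: 3, 3, 3, 3, 3, 3.
Sum = 3 + 3 + 3 + 3 + 3 + 3 = 18.

18


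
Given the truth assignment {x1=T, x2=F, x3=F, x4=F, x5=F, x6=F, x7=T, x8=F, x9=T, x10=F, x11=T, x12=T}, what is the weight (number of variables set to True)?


The weight is the number of variables assigned True.
True variables: x1, x7, x9, x11, x12.
Weight = 5.

5


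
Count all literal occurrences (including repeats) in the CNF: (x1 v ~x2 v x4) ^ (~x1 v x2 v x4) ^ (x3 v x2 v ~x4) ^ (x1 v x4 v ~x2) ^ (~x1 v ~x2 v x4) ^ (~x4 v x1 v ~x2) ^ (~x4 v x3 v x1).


Clause lengths: 3, 3, 3, 3, 3, 3, 3.
Sum = 3 + 3 + 3 + 3 + 3 + 3 + 3 = 21.

21


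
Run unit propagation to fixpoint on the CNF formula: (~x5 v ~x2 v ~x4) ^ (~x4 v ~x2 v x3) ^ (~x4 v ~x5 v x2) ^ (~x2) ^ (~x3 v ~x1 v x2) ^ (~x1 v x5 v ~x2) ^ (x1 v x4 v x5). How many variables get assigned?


Unit propagation repeatedly assigns the literal in any unit clause, then simplifies.
Assignments in order: x2 = F.
No further unit clauses remain.
Total variables assigned = 1.

1


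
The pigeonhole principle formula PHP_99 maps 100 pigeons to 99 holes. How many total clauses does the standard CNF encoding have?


The PHP encoding has two parts:
1) At-least-one-hole clauses: 100 (one per pigeon, each with 99 literals).
2) At-most-one-pigeon-per-hole clauses: 99 holes * C(100,2) = 99 * 4950 = 490050.
Total clauses = 100 + 490050 = 490150.

490150


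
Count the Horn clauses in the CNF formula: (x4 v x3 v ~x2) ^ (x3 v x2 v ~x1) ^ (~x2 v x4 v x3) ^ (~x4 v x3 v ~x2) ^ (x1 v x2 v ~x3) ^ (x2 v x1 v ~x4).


A Horn clause has at most one positive literal.
Clause 1: 2 positive lit(s) -> not Horn
Clause 2: 2 positive lit(s) -> not Horn
Clause 3: 2 positive lit(s) -> not Horn
Clause 4: 1 positive lit(s) -> Horn
Clause 5: 2 positive lit(s) -> not Horn
Clause 6: 2 positive lit(s) -> not Horn
Total Horn clauses = 1.

1


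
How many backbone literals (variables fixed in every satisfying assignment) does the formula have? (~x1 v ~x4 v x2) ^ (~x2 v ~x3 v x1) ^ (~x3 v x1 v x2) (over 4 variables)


Find all satisfying assignments: 10 model(s).
Check which variables have the same value in every model.
No variable is fixed across all models.
Backbone size = 0.

0


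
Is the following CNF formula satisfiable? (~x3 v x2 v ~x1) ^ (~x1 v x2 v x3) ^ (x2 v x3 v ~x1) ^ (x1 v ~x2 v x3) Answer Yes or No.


Check all 8 possible truth assignments.
Number of satisfying assignments found: 5.
The formula is satisfiable.

Yes


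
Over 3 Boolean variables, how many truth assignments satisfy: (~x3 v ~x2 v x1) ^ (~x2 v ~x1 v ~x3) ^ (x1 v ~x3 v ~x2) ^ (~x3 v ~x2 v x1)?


Enumerate all 8 truth assignments over 3 variables.
Test each against every clause.
Satisfying assignments found: 6.

6


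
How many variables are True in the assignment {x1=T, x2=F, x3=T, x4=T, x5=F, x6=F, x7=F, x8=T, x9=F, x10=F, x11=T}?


The weight is the number of variables assigned True.
True variables: x1, x3, x4, x8, x11.
Weight = 5.

5


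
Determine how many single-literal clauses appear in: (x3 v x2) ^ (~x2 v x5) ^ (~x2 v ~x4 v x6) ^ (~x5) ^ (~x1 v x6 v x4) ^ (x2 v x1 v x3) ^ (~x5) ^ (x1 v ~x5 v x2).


A unit clause contains exactly one literal.
Unit clauses found: (~x5), (~x5).
Count = 2.

2


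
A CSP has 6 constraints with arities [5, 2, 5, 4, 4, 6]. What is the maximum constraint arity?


The arities are: 5, 2, 5, 4, 4, 6.
Scan for the maximum value.
Maximum arity = 6.

6


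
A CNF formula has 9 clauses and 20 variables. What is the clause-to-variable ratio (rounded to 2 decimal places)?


Clause-to-variable ratio = clauses / variables.
9 / 20 = 0.45.

0.45


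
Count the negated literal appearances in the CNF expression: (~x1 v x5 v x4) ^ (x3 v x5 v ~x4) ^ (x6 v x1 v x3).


Scan each clause for negated literals.
Clause 1: 1 negative; Clause 2: 1 negative; Clause 3: 0 negative.
Total negative literal occurrences = 2.

2


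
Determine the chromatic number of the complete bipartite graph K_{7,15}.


K_{7,15} is bipartite by definition: the two parts are independent sets, with every edge crossing between them.
Color all vertices in one part with color 1 and all vertices in the other part with color 2.
Since the graph has at least one edge, one color does not suffice.
Chromatic number = 2.

2


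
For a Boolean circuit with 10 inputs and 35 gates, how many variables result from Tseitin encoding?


The Tseitin transformation introduces one auxiliary variable per gate.
Total variables = inputs + gates = 10 + 35 = 45.

45


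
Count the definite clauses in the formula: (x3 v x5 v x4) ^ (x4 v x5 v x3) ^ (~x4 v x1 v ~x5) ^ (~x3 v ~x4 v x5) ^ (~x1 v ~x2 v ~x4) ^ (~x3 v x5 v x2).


A definite clause has exactly one positive literal.
Clause 1: 3 positive -> not definite
Clause 2: 3 positive -> not definite
Clause 3: 1 positive -> definite
Clause 4: 1 positive -> definite
Clause 5: 0 positive -> not definite
Clause 6: 2 positive -> not definite
Definite clause count = 2.

2


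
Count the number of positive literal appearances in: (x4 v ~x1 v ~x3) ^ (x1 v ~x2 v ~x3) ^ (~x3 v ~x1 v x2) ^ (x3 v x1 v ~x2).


Scan each clause for unnegated literals.
Clause 1: 1 positive; Clause 2: 1 positive; Clause 3: 1 positive; Clause 4: 2 positive.
Total positive literal occurrences = 5.

5


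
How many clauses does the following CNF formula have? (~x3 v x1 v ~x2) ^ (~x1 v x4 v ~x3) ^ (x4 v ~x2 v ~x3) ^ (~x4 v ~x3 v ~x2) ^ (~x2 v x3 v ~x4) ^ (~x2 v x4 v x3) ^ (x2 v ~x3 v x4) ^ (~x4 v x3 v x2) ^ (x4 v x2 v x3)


Each group enclosed in parentheses joined by ^ is one clause.
Counting the conjuncts: 9 clauses.

9


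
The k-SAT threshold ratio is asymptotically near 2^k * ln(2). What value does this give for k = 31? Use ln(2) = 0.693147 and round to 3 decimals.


Using the asymptotic formula: threshold ~ 2^k * ln(2).
2^31 = 2147483648.
2147483648 * 0.693147 = 1488521848.16.

1488521848.16


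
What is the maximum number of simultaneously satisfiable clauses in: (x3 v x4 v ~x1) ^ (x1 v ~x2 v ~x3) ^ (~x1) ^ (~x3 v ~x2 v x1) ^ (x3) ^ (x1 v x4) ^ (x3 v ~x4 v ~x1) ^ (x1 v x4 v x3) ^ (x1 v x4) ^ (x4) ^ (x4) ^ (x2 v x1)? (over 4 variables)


Enumerate all 16 truth assignments.
For each, count how many of the 12 clauses are satisfied.
The formula is not fully satisfiable, so the maximum is below 12.
Maximum simultaneously satisfiable clauses = 11.

11


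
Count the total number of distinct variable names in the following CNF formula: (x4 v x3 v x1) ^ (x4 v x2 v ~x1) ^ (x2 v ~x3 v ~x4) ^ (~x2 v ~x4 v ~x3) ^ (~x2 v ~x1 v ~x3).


Identify each distinct variable in the formula.
Variables found: x1, x2, x3, x4.
Total distinct variables = 4.

4


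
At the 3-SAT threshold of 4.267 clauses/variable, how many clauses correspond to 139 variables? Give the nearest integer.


The 3-SAT phase transition occurs at approximately 4.267 clauses per variable.
m = 4.267 * 139 = 593.113.
Rounded to nearest integer: 593.

593


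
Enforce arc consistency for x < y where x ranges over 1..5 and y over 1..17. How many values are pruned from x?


For the constraint x < y, x needs a supporting value in y's domain.
x can be at most 16 (one less than y's maximum).
Valid x values from domain: 5 out of 5.
Pruned = 5 - 5 = 0.

0


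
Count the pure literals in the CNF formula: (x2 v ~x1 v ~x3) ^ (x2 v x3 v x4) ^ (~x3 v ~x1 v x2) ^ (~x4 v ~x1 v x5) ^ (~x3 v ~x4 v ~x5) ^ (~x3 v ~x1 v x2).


A pure literal appears in only one polarity across all clauses.
Pure literals: x1 (negative only), x2 (positive only).
Count = 2.

2


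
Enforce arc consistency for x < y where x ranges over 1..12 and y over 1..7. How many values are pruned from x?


For the constraint x < y, x needs a supporting value in y's domain.
x can be at most 6 (one less than y's maximum).
Valid x values from domain: 6 out of 12.
Pruned = 12 - 6 = 6.

6


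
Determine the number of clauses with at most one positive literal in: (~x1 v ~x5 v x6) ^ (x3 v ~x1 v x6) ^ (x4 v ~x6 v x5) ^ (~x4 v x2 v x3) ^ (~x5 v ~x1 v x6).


A Horn clause has at most one positive literal.
Clause 1: 1 positive lit(s) -> Horn
Clause 2: 2 positive lit(s) -> not Horn
Clause 3: 2 positive lit(s) -> not Horn
Clause 4: 2 positive lit(s) -> not Horn
Clause 5: 1 positive lit(s) -> Horn
Total Horn clauses = 2.

2


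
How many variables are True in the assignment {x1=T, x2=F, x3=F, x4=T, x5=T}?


The weight is the number of variables assigned True.
True variables: x1, x4, x5.
Weight = 3.

3


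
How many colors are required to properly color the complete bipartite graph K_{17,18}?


K_{17,18} is bipartite by definition: the two parts are independent sets, with every edge crossing between them.
Color all vertices in one part with color 1 and all vertices in the other part with color 2.
Since the graph has at least one edge, one color does not suffice.
Chromatic number = 2.

2


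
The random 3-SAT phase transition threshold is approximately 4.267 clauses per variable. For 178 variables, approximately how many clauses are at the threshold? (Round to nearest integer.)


The 3-SAT phase transition occurs at approximately 4.267 clauses per variable.
m = 4.267 * 178 = 759.526.
Rounded to nearest integer: 760.

760


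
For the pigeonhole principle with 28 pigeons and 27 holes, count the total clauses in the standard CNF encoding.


The PHP encoding has two parts:
1) At-least-one-hole clauses: 28 (one per pigeon, each with 27 literals).
2) At-most-one-pigeon-per-hole clauses: 27 holes * C(28,2) = 27 * 378 = 10206.
Total clauses = 28 + 10206 = 10234.

10234


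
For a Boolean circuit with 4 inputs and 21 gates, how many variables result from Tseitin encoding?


The Tseitin transformation introduces one auxiliary variable per gate.
Total variables = inputs + gates = 4 + 21 = 25.

25


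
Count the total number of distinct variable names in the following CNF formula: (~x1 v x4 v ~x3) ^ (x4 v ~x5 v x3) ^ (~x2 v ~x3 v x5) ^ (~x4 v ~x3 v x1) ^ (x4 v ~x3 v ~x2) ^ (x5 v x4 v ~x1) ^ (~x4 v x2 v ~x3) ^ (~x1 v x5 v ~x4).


Identify each distinct variable in the formula.
Variables found: x1, x2, x3, x4, x5.
Total distinct variables = 5.

5


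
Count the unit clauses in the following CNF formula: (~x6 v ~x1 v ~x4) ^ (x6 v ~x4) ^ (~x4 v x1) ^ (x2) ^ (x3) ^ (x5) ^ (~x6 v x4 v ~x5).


A unit clause contains exactly one literal.
Unit clauses found: (x2), (x3), (x5).
Count = 3.

3


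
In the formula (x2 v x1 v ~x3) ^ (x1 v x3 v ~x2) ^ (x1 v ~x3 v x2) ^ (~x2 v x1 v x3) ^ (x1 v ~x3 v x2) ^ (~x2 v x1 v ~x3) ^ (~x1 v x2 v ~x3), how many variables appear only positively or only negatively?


A pure literal appears in only one polarity across all clauses.
No pure literals found.
Count = 0.

0


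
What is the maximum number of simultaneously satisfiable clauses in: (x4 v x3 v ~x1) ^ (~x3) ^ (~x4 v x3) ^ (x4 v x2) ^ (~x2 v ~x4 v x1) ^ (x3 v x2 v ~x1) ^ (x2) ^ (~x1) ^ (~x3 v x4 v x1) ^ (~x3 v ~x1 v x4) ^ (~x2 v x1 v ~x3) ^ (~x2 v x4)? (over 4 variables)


Enumerate all 16 truth assignments.
For each, count how many of the 12 clauses are satisfied.
The formula is not fully satisfiable, so the maximum is below 12.
Maximum simultaneously satisfiable clauses = 11.

11


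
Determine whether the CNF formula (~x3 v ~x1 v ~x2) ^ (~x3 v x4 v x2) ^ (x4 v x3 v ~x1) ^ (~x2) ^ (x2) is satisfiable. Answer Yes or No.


Check all 16 possible truth assignments.
Number of satisfying assignments found: 0.
The formula is unsatisfiable.

No


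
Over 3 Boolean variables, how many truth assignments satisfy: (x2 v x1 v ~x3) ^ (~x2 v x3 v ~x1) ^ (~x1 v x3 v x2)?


Enumerate all 8 truth assignments over 3 variables.
Test each against every clause.
Satisfying assignments found: 5.

5


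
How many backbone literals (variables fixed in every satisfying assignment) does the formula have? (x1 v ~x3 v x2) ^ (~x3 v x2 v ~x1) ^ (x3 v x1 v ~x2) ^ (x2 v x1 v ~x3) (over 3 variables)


Find all satisfying assignments: 5 model(s).
Check which variables have the same value in every model.
No variable is fixed across all models.
Backbone size = 0.

0


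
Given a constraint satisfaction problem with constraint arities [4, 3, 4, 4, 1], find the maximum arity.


The arities are: 4, 3, 4, 4, 1.
Scan for the maximum value.
Maximum arity = 4.

4


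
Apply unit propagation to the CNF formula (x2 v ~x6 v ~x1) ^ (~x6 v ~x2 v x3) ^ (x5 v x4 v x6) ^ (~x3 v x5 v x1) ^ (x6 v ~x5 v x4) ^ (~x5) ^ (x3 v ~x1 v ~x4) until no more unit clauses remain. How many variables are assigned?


Unit propagation repeatedly assigns the literal in any unit clause, then simplifies.
Assignments in order: x5 = F.
No further unit clauses remain.
Total variables assigned = 1.

1


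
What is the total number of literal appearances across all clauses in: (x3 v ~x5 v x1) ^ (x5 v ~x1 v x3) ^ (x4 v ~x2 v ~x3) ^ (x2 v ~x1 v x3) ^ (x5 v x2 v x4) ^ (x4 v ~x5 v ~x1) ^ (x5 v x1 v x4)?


Clause lengths: 3, 3, 3, 3, 3, 3, 3.
Sum = 3 + 3 + 3 + 3 + 3 + 3 + 3 = 21.

21


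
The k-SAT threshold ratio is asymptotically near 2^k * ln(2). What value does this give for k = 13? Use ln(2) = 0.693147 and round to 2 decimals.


Using the asymptotic formula: threshold ~ 2^k * ln(2).
2^13 = 8192.
8192 * 0.693147 = 5678.26.

5678.26


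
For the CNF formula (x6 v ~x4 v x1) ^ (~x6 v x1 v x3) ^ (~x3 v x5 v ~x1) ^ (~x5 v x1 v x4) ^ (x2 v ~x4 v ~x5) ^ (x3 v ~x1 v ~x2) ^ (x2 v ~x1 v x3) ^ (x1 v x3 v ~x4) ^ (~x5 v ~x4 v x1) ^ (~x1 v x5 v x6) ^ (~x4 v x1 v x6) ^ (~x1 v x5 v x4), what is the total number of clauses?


Each group enclosed in parentheses joined by ^ is one clause.
Counting the conjuncts: 12 clauses.

12


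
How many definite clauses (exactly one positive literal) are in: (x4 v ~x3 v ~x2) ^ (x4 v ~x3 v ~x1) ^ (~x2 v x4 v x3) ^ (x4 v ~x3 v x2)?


A definite clause has exactly one positive literal.
Clause 1: 1 positive -> definite
Clause 2: 1 positive -> definite
Clause 3: 2 positive -> not definite
Clause 4: 2 positive -> not definite
Definite clause count = 2.

2


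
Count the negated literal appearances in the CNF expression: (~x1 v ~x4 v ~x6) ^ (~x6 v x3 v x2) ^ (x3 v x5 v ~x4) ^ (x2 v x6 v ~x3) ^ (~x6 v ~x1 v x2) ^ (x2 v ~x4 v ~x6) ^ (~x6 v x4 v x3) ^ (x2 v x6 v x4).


Scan each clause for negated literals.
Clause 1: 3 negative; Clause 2: 1 negative; Clause 3: 1 negative; Clause 4: 1 negative; Clause 5: 2 negative; Clause 6: 2 negative; Clause 7: 1 negative; Clause 8: 0 negative.
Total negative literal occurrences = 11.

11


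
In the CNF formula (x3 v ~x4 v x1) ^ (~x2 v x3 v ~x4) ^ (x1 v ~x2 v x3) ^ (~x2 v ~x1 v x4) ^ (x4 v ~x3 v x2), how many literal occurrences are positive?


Scan each clause for unnegated literals.
Clause 1: 2 positive; Clause 2: 1 positive; Clause 3: 2 positive; Clause 4: 1 positive; Clause 5: 2 positive.
Total positive literal occurrences = 8.

8


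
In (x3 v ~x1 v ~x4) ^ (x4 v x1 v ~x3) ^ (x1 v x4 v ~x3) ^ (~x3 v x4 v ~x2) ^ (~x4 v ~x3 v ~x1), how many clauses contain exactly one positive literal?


A definite clause has exactly one positive literal.
Clause 1: 1 positive -> definite
Clause 2: 2 positive -> not definite
Clause 3: 2 positive -> not definite
Clause 4: 1 positive -> definite
Clause 5: 0 positive -> not definite
Definite clause count = 2.

2


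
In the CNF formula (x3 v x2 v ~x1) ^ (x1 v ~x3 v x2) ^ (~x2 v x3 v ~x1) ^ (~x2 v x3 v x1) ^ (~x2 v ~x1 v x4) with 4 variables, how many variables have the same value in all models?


Find all satisfying assignments: 7 model(s).
Check which variables have the same value in every model.
No variable is fixed across all models.
Backbone size = 0.

0


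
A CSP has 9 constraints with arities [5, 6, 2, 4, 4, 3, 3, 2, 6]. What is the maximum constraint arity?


The arities are: 5, 6, 2, 4, 4, 3, 3, 2, 6.
Scan for the maximum value.
Maximum arity = 6.

6


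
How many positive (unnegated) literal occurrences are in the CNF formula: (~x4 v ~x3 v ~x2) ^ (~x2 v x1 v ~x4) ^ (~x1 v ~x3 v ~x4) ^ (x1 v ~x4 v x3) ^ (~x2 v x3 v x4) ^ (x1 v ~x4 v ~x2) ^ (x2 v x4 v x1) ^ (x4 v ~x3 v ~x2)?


Scan each clause for unnegated literals.
Clause 1: 0 positive; Clause 2: 1 positive; Clause 3: 0 positive; Clause 4: 2 positive; Clause 5: 2 positive; Clause 6: 1 positive; Clause 7: 3 positive; Clause 8: 1 positive.
Total positive literal occurrences = 10.

10


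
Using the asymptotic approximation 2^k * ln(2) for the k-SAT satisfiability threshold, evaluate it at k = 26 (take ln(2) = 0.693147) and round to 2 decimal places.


Using the asymptotic formula: threshold ~ 2^k * ln(2).
2^26 = 67108864.
67108864 * 0.693147 = 46516307.76.

46516307.76


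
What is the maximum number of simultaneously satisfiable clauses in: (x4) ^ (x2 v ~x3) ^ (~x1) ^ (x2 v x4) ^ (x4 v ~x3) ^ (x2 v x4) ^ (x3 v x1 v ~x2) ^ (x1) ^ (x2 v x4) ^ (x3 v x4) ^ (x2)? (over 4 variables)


Enumerate all 16 truth assignments.
For each, count how many of the 11 clauses are satisfied.
The formula is not fully satisfiable, so the maximum is below 11.
Maximum simultaneously satisfiable clauses = 10.

10


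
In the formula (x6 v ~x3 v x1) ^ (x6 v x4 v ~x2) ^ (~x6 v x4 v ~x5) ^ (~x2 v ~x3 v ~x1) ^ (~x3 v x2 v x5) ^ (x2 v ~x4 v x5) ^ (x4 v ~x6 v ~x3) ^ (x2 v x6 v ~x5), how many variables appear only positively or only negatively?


A pure literal appears in only one polarity across all clauses.
Pure literals: x3 (negative only).
Count = 1.

1


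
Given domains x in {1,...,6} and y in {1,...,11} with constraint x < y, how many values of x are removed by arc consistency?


For the constraint x < y, x needs a supporting value in y's domain.
x can be at most 10 (one less than y's maximum).
Valid x values from domain: 6 out of 6.
Pruned = 6 - 6 = 0.

0


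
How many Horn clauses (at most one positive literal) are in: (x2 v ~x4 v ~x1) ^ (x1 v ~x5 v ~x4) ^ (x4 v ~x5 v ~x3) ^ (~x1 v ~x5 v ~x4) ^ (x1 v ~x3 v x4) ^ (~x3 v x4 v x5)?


A Horn clause has at most one positive literal.
Clause 1: 1 positive lit(s) -> Horn
Clause 2: 1 positive lit(s) -> Horn
Clause 3: 1 positive lit(s) -> Horn
Clause 4: 0 positive lit(s) -> Horn
Clause 5: 2 positive lit(s) -> not Horn
Clause 6: 2 positive lit(s) -> not Horn
Total Horn clauses = 4.

4


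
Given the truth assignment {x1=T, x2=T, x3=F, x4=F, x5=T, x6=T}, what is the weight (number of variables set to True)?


The weight is the number of variables assigned True.
True variables: x1, x2, x5, x6.
Weight = 4.

4


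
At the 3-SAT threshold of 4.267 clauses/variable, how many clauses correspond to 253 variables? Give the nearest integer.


The 3-SAT phase transition occurs at approximately 4.267 clauses per variable.
m = 4.267 * 253 = 1079.551.
Rounded to nearest integer: 1080.

1080


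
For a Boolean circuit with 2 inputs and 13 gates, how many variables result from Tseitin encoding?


The Tseitin transformation introduces one auxiliary variable per gate.
Total variables = inputs + gates = 2 + 13 = 15.

15


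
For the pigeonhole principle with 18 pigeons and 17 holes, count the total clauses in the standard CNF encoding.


The PHP encoding has two parts:
1) At-least-one-hole clauses: 18 (one per pigeon, each with 17 literals).
2) At-most-one-pigeon-per-hole clauses: 17 holes * C(18,2) = 17 * 153 = 2601.
Total clauses = 18 + 2601 = 2619.

2619


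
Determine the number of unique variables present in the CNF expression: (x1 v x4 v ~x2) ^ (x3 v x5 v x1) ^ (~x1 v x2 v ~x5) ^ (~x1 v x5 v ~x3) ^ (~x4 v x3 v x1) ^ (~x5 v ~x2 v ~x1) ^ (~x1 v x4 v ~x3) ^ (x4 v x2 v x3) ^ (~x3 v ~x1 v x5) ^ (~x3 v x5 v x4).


Identify each distinct variable in the formula.
Variables found: x1, x2, x3, x4, x5.
Total distinct variables = 5.

5


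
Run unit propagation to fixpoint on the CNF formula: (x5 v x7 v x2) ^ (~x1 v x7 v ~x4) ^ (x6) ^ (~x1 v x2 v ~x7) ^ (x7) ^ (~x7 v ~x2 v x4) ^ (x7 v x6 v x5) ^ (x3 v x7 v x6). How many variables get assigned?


Unit propagation repeatedly assigns the literal in any unit clause, then simplifies.
Assignments in order: x6 = T, x7 = T.
No further unit clauses remain.
Total variables assigned = 2.

2


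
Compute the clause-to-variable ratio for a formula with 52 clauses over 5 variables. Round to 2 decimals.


Clause-to-variable ratio = clauses / variables.
52 / 5 = 10.4.

10.4


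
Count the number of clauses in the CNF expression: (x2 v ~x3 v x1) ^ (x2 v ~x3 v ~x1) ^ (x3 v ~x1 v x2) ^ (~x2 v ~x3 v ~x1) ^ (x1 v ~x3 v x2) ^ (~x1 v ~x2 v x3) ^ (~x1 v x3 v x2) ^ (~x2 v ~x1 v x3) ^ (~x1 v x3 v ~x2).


Each group enclosed in parentheses joined by ^ is one clause.
Counting the conjuncts: 9 clauses.

9


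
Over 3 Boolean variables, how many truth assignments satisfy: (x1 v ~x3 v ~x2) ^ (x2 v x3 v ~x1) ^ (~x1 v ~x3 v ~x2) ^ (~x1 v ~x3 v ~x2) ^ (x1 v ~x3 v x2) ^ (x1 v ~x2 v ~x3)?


Enumerate all 8 truth assignments over 3 variables.
Test each against every clause.
Satisfying assignments found: 4.

4
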